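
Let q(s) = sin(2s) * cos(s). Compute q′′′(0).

Write out both Maclaurin series and multiply, keeping only the needed powers.
From the series, [s^3] q = -7/3; multiply by 3! = 6 to get -14.

-14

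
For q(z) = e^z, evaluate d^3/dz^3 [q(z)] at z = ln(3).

Use the known series and substitute for the argument.
The coefficient of (z - ln(3))^3 in the expansion is 1/2, so q′′′(ln(3)) = 3! * (1/2) = 3.

3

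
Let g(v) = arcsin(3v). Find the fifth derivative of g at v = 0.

2187

The coefficient of v^5 in the expansion is 729/40, so g^(5)(0) = 5! * (729/40) = 2187.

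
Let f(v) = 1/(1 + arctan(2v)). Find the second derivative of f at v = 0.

8

Compose series: expand the inner function first, then feed it into the outer expansion.
The coefficient of v^2 in the expansion is 4, so f′′(0) = 2! * (4) = 8.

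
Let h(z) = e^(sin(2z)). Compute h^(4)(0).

-48

Plug the Maclaurin series of the inner function into that of the outer and collect terms.
The coefficient of z^4 in the expansion is -2, so h^(4)(0) = 4! * (-2) = -48.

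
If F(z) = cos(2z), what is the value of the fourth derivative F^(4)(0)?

16

The coefficient of z^4 in the expansion is 2/3, so F^(4)(0) = 4! * (2/3) = 16.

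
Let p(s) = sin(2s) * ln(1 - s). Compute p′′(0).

-4

Write out both Maclaurin series and multiply, keeping only the needed powers.
The coefficient of s^2 in the expansion is -2, so p′′(0) = 2! * (-2) = -4.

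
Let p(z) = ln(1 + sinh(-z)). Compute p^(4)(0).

-10

Substitute the inner expansion into the outer series and collect powers.
From the series, [z^4] p = -5/12; multiply by 4! = 24 to get -10.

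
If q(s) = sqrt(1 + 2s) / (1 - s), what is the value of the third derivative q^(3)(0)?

Multiply the two series term by term and collect like powers.
The coefficient of s^3 in the expansion is 2, so q′′′(0) = 3! * (2) = 12.

12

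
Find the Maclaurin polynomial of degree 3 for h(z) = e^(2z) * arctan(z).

5*z^3/3 + 2*z^2 + z

Multiply the two series term by term and collect like powers.
h(0) = 0
h′(0) = 1
h′′(0) = 4
h′′′(0) = 10
Then c_k = h^(k)(0)/k! gives each Taylor coefficient.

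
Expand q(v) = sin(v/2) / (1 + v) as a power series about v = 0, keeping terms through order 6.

-1841*v^6/3840 + 1841*v^5/3840 - 23*v^4/48 + 23*v^3/48 - v^2/2 + v/2

Expand each factor separately, then convolve coefficients.
q(0) = 0
q′(0) = 1/2
q′′(0) = -1
q′′′(0) = 23/8
q^(4)(0) = -23/2
q^(5)(0) = 1841/32
q^(6)(0) = -5523/16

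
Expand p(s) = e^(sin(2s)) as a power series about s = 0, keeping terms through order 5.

-32*s^5/15 - 2*s^4 + 2*s^2 + 2*s + 1

Plug the Maclaurin series of the inner function into that of the outer and collect terms.
p(0) = 1
p′(0) = 2
p′′(0) = 4
p′′′(0) = 0
p^(4)(0) = -48
p^(5)(0) = -256
Then c_k = p^(k)(0)/k! gives each Taylor coefficient.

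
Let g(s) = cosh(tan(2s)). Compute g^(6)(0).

Substitute the inner expansion into the outer series and collect powers.
From the series, [s^6] g = 236/15; multiply by 6! = 720 to get 11328.

11328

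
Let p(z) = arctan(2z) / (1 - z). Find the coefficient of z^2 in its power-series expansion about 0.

2

Use 1/(1 - r) = Σ r^k on the denominator, then take the Cauchy product.
p(0) = 0
p′(0) = 2
p′′(0) = 4
The Taylor polynomial is Σ p^(k)(0)/k! · z^k.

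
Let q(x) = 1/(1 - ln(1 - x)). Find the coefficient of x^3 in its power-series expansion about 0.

-1/3

Plug the Maclaurin series of the inner function into that of the outer and collect terms.
q(0) = 1
q′(0) = -1
q′′(0) = 1
q′′′(0) = -2
So c_3 = q′′′(0)/3! = -1/3.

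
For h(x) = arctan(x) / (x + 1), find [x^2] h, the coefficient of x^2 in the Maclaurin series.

-1

Expand 1/(denominator) as a geometric series and multiply by the numerator's series.
h(0) = 0
h′(0) = 1
h′′(0) = -2
So c_2 = h′′(0)/2! = -1.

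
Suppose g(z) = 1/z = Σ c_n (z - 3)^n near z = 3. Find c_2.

g(3) = 1/3
g′(3) = -1/9
g′′(3) = 2/27
So c_2 = g′′(3)/2! = 1/27.

1/27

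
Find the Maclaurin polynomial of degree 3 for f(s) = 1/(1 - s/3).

s^3/27 + s^2/9 + s/3 + 1

f(0) = 1
f′(0) = 1/3
f′′(0) = 2/9
f′′′(0) = 2/9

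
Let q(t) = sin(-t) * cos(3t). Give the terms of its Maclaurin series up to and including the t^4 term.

Take the Cauchy product of the two expansions.
q(0) = 0
q′(0) = -1
q′′(0) = 0
q′′′(0) = 28
q^(4)(0) = 0

14*t^3/3 - t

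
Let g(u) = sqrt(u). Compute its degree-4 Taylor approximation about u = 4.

g(4) = 2
g′(4) = 1/4
g′′(4) = -1/32
g′′′(4) = 3/256
g^(4)(4) = -15/2048
Then c_k = g^(k)(4)/k! gives each Taylor coefficient.

-5*(u - 4)^4/16384 + (u - 4)^3/512 - (u - 4)^2/64 + (u - 4)/4 + 2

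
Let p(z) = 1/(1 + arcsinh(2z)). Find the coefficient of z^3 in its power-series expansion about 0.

-20/3

Compose series: expand the inner function first, then feed it into the outer expansion.
So c_3 = p′′′(0)/3! = -20/3.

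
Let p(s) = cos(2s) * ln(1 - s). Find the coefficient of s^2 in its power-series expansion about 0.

Write out both Maclaurin series and multiply, keeping only the needed powers.
p(0) = 0
p′(0) = -1
p′′(0) = -1
So c_2 = p′′(0)/2! = -1/2.

-1/2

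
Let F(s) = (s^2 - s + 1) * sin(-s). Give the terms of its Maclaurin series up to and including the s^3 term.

-5*s^3/6 + s^2 - s

Multiply each power in the prefactor through the base expansion.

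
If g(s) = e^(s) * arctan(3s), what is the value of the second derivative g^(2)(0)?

Multiply the two series term by term and collect like powers.
From the series, [s^2] g = 3; multiply by 2! = 2 to get 6.

6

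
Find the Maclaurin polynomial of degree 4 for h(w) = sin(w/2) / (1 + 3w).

Multiply the two series term by term and collect like powers.
h(0) = 0
h′(0) = 1/2
h′′(0) = -3
h′′′(0) = 215/8
h^(4)(0) = -645/2
The Taylor polynomial is Σ h^(k)(0)/k! · w^k.

-215*w^4/16 + 215*w^3/48 - 3*w^2/2 + w/2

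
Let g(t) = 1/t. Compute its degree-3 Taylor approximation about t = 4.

-(t - 4)^3/256 + (t - 4)^2/64 - (t - 4)/16 + 1/4

Use the known series and substitute for the argument.
g(4) = 1/4
g′(4) = -1/16
g′′(4) = 1/32
g′′′(4) = -3/128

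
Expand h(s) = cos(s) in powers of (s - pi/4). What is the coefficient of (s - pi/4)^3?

c_3 = h′′′(pi/4)/3! = sqrt(2)/12.

sqrt(2)/12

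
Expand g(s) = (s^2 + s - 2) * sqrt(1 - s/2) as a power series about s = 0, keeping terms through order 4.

-35*s^4/1024 - 17*s^3/64 + 13*s^2/16 + 3*s/2 - 2

Shift and add copies of the series according to the polynomial's terms.
g(0) = -2
g′(0) = 3/2
g′′(0) = 13/8
g′′′(0) = -51/32
g^(4)(0) = -105/128
Dividing each by k! gives the coefficients c_0, ..., c_4.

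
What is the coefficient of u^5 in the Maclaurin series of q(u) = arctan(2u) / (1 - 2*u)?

Use 1/(1 - r) = Σ r^k on the denominator, then take the Cauchy product.
[u^0] = 0;  [u^1] = 2;  [u^2] = 4;  [u^3] = 16/3;  [u^4] = 32/3;  [u^5] = 416/15.
So c_5 = q^(5)(0)/5! = 416/15.

416/15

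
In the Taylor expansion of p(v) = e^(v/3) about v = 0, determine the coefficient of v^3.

1/162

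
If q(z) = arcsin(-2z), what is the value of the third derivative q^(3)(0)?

Compute the successive derivatives at the expansion point and divide by k!.
From the series, [z^3] q = -4/3; multiply by 3! = 6 to get -8.

-8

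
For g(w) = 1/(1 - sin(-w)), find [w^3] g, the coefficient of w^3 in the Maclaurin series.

-5/6

Compose series: expand the inner function first, then feed it into the outer expansion.
So c_3 = g′′′(0)/3! = -5/6.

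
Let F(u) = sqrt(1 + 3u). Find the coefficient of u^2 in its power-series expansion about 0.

-9/8

[u^0] = 1;  [u^1] = 3/2;  [u^2] = -9/8.
So c_2 = F′′(0)/2! = -9/8.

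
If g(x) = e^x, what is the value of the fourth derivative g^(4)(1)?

From the series, [(x - 1)^4] g = e/24; multiply by 4! = 24 to get e.

e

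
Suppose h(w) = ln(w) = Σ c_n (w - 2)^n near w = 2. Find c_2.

h(2) = ln(2)
h′(2) = 1/2
h′′(2) = -1/4
The Taylor polynomial is Σ h^(k)(2)/k! · (w - 2)^k.

-1/8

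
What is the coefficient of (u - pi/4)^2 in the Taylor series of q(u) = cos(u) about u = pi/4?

-sqrt(2)/4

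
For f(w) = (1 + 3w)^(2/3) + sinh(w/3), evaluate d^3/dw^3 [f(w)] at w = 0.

Expand each term separately and add.
The coefficient of w^3 in the expansion is 217/162, so f′′′(0) = 3! * (217/162) = 217/27.

217/27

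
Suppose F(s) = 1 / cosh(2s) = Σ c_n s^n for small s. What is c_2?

Divide the numerator series by the denominator series (power-series long division).
[s^0] = 1;  [s^1] = 0;  [s^2] = -2.
So c_2 = F′′(0)/2! = -2.

-2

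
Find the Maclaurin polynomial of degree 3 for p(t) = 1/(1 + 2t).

-8*t^3 + 4*t^2 - 2*t + 1

p(0) = 1
p′(0) = -2
p′′(0) = 8
p′′′(0) = -48
Then c_k = p^(k)(0)/k! gives each Taylor coefficient.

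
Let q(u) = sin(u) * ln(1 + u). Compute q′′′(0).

Multiply the two series term by term and collect like powers.
From the series, [u^3] q = -1/2; multiply by 3! = 6 to get -3.

-3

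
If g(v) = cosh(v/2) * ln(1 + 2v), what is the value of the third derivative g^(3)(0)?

35/2

Multiply the two series term by term and collect like powers.
The coefficient of v^3 in the expansion is 35/12, so g′′′(0) = 3! * (35/12) = 35/2.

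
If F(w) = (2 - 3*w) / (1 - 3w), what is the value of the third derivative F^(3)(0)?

Shift and add copies of the series according to the polynomial's terms.
From the series, [w^3] F = 27; multiply by 3! = 6 to get 162.

162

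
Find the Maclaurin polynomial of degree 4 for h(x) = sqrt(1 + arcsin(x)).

-31*x^4/384 + 7*x^3/48 - x^2/8 + x/2 + 1

Compose series: expand the inner function first, then feed it into the outer expansion.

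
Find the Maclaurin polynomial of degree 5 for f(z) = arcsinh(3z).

729*z^5/40 - 9*z^3/2 + 3*z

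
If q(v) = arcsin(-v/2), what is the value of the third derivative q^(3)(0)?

Compute the successive derivatives at the expansion point and divide by k!.
The coefficient of v^3 in the expansion is -1/48, so q′′′(0) = 3! * (-1/48) = -1/8.

-1/8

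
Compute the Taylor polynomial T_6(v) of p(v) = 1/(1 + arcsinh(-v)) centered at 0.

Substitute the inner expansion into the outer series and collect powers.
[v^0] = 1;  [v^1] = 1;  [v^2] = 1;  [v^3] = 5/6;  [v^4] = 2/3;  [v^5] = 23/40;  [v^6] = 23/45.

23*v^6/45 + 23*v^5/40 + 2*v^4/3 + 5*v^3/6 + v^2 + v + 1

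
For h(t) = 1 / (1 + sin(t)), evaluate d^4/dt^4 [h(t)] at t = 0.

16

Write 1/(1+u) = 1 - u + u^2 - u^3 + ... and substitute the series for u.
From the series, [t^4] h = 2/3; multiply by 4! = 24 to get 16.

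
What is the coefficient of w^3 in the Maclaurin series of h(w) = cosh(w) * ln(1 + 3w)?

21/2

Take the Cauchy product of the two expansions.
h(0) = 0
h′(0) = 3
h′′(0) = -9
h′′′(0) = 63
So c_3 = h′′′(0)/3! = 21/2.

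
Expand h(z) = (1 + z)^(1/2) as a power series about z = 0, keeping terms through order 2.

-z^2/8 + z/2 + 1

Differentiate repeatedly and evaluate at the center.
[z^0] = 1;  [z^1] = 1/2;  [z^2] = -1/8.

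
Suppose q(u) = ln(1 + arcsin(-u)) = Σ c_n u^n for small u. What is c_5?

Compose series: expand the inner function first, then feed it into the outer expansion.
q(0) = 0
q′(0) = -1
q′′(0) = -1
q′′′(0) = -3
q^(4)(0) = -10
q^(5)(0) = -53
So c_5 = q^(5)(0)/5! = -53/120.

-53/120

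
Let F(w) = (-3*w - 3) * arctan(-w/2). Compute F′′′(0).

-3/4

Distribute the polynomial across the series and collect like powers.
The coefficient of w^3 in the expansion is -1/8, so F′′′(0) = 3! * (-1/8) = -3/4.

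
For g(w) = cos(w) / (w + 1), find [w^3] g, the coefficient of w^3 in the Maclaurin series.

-1/2

Use 1/(1 - r) = Σ r^k on the denominator, then take the Cauchy product.
g(0) = 1
g′(0) = -1
g′′(0) = 1
g′′′(0) = -3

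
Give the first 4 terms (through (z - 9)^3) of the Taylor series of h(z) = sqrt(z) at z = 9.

(z - 9)^3/3888 - (z - 9)^2/216 + (z - 9)/6 + 3

Apply the Taylor formula c_k = f^(k)(a)/k!.
h(9) = 3
h′(9) = 1/6
h′′(9) = -1/108
h′′′(9) = 1/648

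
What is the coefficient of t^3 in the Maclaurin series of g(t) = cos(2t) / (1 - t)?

Use 1/(1 - r) = Σ r^k on the denominator, then take the Cauchy product.

-1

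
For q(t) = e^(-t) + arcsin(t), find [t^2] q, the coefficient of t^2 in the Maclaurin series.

Add the two expansions coefficient-wise.
q(0) = 1
q′(0) = 0
q′′(0) = 1
The Taylor polynomial is Σ q^(k)(0)/k! · t^k.

1/2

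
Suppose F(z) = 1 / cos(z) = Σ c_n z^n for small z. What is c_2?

1/2

Divide the numerator series by the denominator series (power-series long division).
F(0) = 1
F′(0) = 0
F′′(0) = 1
So c_2 = F′′(0)/2! = 1/2.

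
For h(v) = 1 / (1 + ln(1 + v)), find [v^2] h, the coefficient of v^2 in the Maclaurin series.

3/2

Expand as Σ (-1)^k u^k with u equal to the inner function's series.
h(0) = 1
h′(0) = -1
h′′(0) = 3
So c_2 = h′′(0)/2! = 3/2.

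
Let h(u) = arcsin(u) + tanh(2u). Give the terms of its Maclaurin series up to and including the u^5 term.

Combine the two series term by term.
h(0) = 0
h′(0) = 3
h′′(0) = 0
h′′′(0) = -15
h^(4)(0) = 0
h^(5)(0) = 521
The Taylor polynomial is Σ h^(k)(0)/k! · u^k.

521*u^5/120 - 5*u^3/2 + 3*u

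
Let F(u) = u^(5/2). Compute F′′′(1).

Use the known series and substitute for the argument.
From the series, [(u - 1)^3] F = 5/16; multiply by 3! = 6 to get 15/8.

15/8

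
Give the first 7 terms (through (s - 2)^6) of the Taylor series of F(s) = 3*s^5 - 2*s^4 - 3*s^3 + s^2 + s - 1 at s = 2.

[(s - 2)^0] = 45;  [(s - 2)^1] = 145;  [(s - 2)^2] = 175;  [(s - 2)^3] = 101;  [(s - 2)^4] = 28;  [(s - 2)^5] = 3;  [(s - 2)^6] = 0.

3*(s - 2)^5 + 28*(s - 2)^4 + 101*(s - 2)^3 + 175*(s - 2)^2 + 145*(s - 2) + 45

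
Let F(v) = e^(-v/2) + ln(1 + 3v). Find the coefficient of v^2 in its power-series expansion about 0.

-35/8

Add the two expansions coefficient-wise.
[v^0] = 1;  [v^1] = 5/2;  [v^2] = -35/8.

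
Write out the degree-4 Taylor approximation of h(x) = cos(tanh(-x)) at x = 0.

Substitute the inner expansion into the outer series and collect powers.
h(0) = 1
h′(0) = 0
h′′(0) = -1
h′′′(0) = 0
h^(4)(0) = 9

3*x^4/8 - x^2/2 + 1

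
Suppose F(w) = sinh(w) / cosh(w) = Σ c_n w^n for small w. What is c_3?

-1/3

Divide the numerator series by the denominator series (power-series long division).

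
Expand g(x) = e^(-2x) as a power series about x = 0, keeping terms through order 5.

g(0) = 1
g′(0) = -2
g′′(0) = 4
g′′′(0) = -8
g^(4)(0) = 16
g^(5)(0) = -32

-4*x^5/15 + 2*x^4/3 - 4*x^3/3 + 2*x^2 - 2*x + 1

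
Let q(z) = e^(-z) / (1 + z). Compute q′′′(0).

-16

Multiply the two series term by term and collect like powers.
The coefficient of z^3 in the expansion is -8/3, so q′′′(0) = 3! * (-8/3) = -16.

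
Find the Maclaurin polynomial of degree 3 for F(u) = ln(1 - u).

Differentiate repeatedly and evaluate at the center.
F(0) = 0
F′(0) = -1
F′′(0) = -1
F′′′(0) = -2

-u^3/3 - u^2/2 - u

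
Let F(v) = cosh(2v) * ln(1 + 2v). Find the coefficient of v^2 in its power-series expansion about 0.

Multiply the two series term by term and collect like powers.

-2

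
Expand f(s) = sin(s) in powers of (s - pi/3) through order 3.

-(s - pi/3)^3/12 - sqrt(3)*(s - pi/3)^2/4 + (s - pi/3)/2 + sqrt(3)/2

[(s - pi/3)^0] = sqrt(3)/2;  [(s - pi/3)^1] = 1/2;  [(s - pi/3)^2] = -sqrt(3)/4;  [(s - pi/3)^3] = -1/12.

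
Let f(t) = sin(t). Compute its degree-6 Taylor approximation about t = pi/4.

Use the known series and substitute for the argument.
f(pi/4) = sqrt(2)/2
f′(pi/4) = sqrt(2)/2
f′′(pi/4) = -sqrt(2)/2
f′′′(pi/4) = -sqrt(2)/2
f^(4)(pi/4) = sqrt(2)/2
f^(5)(pi/4) = sqrt(2)/2
f^(6)(pi/4) = -sqrt(2)/2

-sqrt(2)*(t - pi/4)^6/1440 + sqrt(2)*(t - pi/4)^5/240 + sqrt(2)*(t - pi/4)^4/48 - sqrt(2)*(t - pi/4)^3/12 - sqrt(2)*(t - pi/4)^2/4 + sqrt(2)*(t - pi/4)/2 + sqrt(2)/2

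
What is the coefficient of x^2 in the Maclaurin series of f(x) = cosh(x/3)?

f(0) = 1
f′(0) = 0
f′′(0) = 1/9

1/18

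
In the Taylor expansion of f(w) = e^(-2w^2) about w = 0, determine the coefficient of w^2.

-2

Differentiate repeatedly and evaluate at the center.
f(0) = 1
f′(0) = 0
f′′(0) = -4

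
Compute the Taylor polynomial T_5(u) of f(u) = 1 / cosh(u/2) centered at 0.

5*u^4/384 - u^2/8 + 1

Write the quotient as an unknown series and match coefficients against numerator = denominator · series.
f(0) = 1
f′(0) = 0
f′′(0) = -1/4
f′′′(0) = 0
f^(4)(0) = 5/16
f^(5)(0) = 0
Then c_k = f^(k)(0)/k! gives each Taylor coefficient.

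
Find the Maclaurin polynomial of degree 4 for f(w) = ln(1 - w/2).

Apply the Taylor formula c_k = f^(k)(a)/k!.
[w^0] = 0;  [w^1] = -1/2;  [w^2] = -1/8;  [w^3] = -1/24;  [w^4] = -1/64.

-w^4/64 - w^3/24 - w^2/8 - w/2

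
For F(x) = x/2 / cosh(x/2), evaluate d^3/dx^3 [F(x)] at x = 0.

-3/8

Invert the denominator's series and multiply.
From the series, [x^3] F = -1/16; multiply by 3! = 6 to get -3/8.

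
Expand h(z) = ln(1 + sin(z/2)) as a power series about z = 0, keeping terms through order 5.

z^5/768 - z^4/192 + z^3/48 - z^2/8 + z/2

Let u equal the inner series; expand the outer function in u and truncate.
h(0) = 0
h′(0) = 1/2
h′′(0) = -1/4
h′′′(0) = 1/8
h^(4)(0) = -1/8
h^(5)(0) = 5/32
The Taylor polynomial is Σ h^(k)(0)/k! · z^k.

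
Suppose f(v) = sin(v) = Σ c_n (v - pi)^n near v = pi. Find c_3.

[(v - pi)^0] = 0;  [(v - pi)^1] = -1;  [(v - pi)^2] = 0;  [(v - pi)^3] = 1/6.

1/6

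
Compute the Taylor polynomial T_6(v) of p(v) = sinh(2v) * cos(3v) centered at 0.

61*v^5/60 - 23*v^3/3 + 2*v

Multiply the two series term by term and collect like powers.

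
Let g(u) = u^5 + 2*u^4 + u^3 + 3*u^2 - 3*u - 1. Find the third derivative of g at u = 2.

342

Compute the successive derivatives at the expansion point and divide by k!.
The coefficient of (u - 2)^3 in the expansion is 57, so g′′′(2) = 3! * (57) = 342.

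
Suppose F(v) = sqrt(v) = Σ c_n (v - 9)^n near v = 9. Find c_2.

-1/216

[(v - 9)^0] = 3;  [(v - 9)^1] = 1/6;  [(v - 9)^2] = -1/216.
So c_2 = F′′(9)/2! = -1/216.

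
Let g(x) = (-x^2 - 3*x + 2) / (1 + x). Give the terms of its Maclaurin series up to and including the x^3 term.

-4*x^3 + 4*x^2 - 5*x + 2

Multiply each power in the prefactor through the base expansion.
g(0) = 2
g′(0) = -5
g′′(0) = 8
g′′′(0) = -24
The Taylor polynomial is Σ g^(k)(0)/k! · x^k.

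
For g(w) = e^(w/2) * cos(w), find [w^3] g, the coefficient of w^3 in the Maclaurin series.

Write out both Maclaurin series and multiply, keeping only the needed powers.
g(0) = 1
g′(0) = 1/2
g′′(0) = -3/4
g′′′(0) = -11/8
So c_3 = g′′′(0)/3! = -11/48.

-11/48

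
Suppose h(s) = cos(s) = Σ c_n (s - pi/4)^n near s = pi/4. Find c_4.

[(s - pi/4)^0] = sqrt(2)/2;  [(s - pi/4)^1] = -sqrt(2)/2;  [(s - pi/4)^2] = -sqrt(2)/4;  [(s - pi/4)^3] = sqrt(2)/12;  [(s - pi/4)^4] = sqrt(2)/48.

sqrt(2)/48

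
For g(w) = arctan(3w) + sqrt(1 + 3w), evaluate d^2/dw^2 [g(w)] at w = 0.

-9/4

Add the two expansions coefficient-wise.
The coefficient of w^2 in the expansion is -9/8, so g′′(0) = 2! * (-9/8) = -9/4.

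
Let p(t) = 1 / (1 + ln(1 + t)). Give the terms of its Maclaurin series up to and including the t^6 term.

3289*t^6/360 - 347*t^5/60 + 11*t^4/3 - 7*t^3/3 + 3*t^2/2 - t + 1

Write 1/(1+u) = 1 - u + u^2 - u^3 + ... and substitute the series for u.
p(0) = 1
p′(0) = -1
p′′(0) = 3
p′′′(0) = -14
p^(4)(0) = 88
p^(5)(0) = -694
p^(6)(0) = 6578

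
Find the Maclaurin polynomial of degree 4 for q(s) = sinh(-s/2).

-s^3/48 - s/2

[s^0] = 0;  [s^1] = -1/2;  [s^2] = 0;  [s^3] = -1/48;  [s^4] = 0.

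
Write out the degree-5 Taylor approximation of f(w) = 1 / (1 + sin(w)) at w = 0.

Write 1/(1+u) = 1 - u + u^2 - u^3 + ... and substitute the series for u.
f(0) = 1
f′(0) = -1
f′′(0) = 2
f′′′(0) = -5
f^(4)(0) = 16
f^(5)(0) = -61

-61*w^5/120 + 2*w^4/3 - 5*w^3/6 + w^2 - w + 1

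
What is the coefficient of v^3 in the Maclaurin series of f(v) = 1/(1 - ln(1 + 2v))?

Substitute the inner expansion into the outer series and collect powers.

8/3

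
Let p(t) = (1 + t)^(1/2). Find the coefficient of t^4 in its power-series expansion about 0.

-5/128

p(0) = 1
p′(0) = 1/2
p′′(0) = -1/4
p′′′(0) = 3/8
p^(4)(0) = -15/16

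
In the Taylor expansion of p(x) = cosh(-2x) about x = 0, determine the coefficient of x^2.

2

Differentiate repeatedly and evaluate at the center.
p(0) = 1
p′(0) = 0
p′′(0) = 4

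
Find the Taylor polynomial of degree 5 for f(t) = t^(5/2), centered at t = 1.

[(t - 1)^0] = 1;  [(t - 1)^1] = 5/2;  [(t - 1)^2] = 15/8;  [(t - 1)^3] = 5/16;  [(t - 1)^4] = -5/128;  [(t - 1)^5] = 3/256.

3*(t - 1)^5/256 - 5*(t - 1)^4/128 + 5*(t - 1)^3/16 + 15*(t - 1)^2/8 + 5*(t - 1)/2 + 1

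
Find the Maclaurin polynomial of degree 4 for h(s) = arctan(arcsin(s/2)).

-s^3/48 + s/2

Substitute the inner expansion into the outer series and collect powers.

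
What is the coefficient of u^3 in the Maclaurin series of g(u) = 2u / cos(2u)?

4

Write the quotient as an unknown series and match coefficients against numerator = denominator · series.
g(0) = 0
g′(0) = 2
g′′(0) = 0
g′′′(0) = 24
So c_3 = g′′′(0)/3! = 4.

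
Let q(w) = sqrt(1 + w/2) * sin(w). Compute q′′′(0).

Expand each factor separately, then convolve coefficients.
From the series, [w^3] q = -19/96; multiply by 3! = 6 to get -19/16.

-19/16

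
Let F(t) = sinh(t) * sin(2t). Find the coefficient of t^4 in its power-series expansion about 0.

-1

Multiply the two series term by term and collect like powers.
F(0) = 0
F′(0) = 0
F′′(0) = 4
F′′′(0) = 0
F^(4)(0) = -24
So c_4 = F^(4)(0)/4! = -1.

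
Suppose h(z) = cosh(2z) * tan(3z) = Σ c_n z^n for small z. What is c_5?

Expand each factor separately, then convolve coefficients.
[z^0] = 0;  [z^1] = 3;  [z^2] = 0;  [z^3] = 15;  [z^4] = 0;  [z^5] = 262/5.

262/5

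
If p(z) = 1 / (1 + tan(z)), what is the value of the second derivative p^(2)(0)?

2

Write 1/(1+u) = 1 - u + u^2 - u^3 + ... and substitute the series for u.
From the series, [z^2] p = 1; multiply by 2! = 2 to get 2.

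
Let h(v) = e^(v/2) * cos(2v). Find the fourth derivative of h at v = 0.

161/16

Expand each factor separately, then convolve coefficients.
From the series, [v^4] h = 161/384; multiply by 4! = 24 to get 161/16.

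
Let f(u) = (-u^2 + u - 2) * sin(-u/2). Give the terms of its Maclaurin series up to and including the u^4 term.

Distribute the polynomial across the series and collect like powers.
f(0) = 0
f′(0) = 1
f′′(0) = -1
f′′′(0) = 11/4
f^(4)(0) = 1/2

u^4/48 + 11*u^3/24 - u^2/2 + u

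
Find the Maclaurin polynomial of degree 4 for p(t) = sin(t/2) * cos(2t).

Write out both Maclaurin series and multiply, keeping only the needed powers.

-49*t^3/48 + t/2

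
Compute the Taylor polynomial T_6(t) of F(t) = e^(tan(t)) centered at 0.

59*t^6/240 + 37*t^5/120 + 3*t^4/8 + t^3/2 + t^2/2 + t + 1

Substitute the inner expansion into the outer series and collect powers.
[t^0] = 1;  [t^1] = 1;  [t^2] = 1/2;  [t^3] = 1/2;  [t^4] = 3/8;  [t^5] = 37/120;  [t^6] = 59/240.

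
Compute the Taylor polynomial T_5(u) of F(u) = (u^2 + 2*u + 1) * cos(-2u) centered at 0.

Distribute the polynomial across the series and collect like powers.
F(0) = 1
F′(0) = 2
F′′(0) = -2
F′′′(0) = -24
F^(4)(0) = -32
F^(5)(0) = 160
Then c_k = F^(k)(0)/k! gives each Taylor coefficient.

4*u^5/3 - 4*u^4/3 - 4*u^3 - u^2 + 2*u + 1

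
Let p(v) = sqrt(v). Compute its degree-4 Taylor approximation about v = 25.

[(v - 25)^0] = 5;  [(v - 25)^1] = 1/10;  [(v - 25)^2] = -1/1000;  [(v - 25)^3] = 1/50000;  [(v - 25)^4] = -1/2000000.

-(v - 25)^4/2000000 + (v - 25)^3/50000 - (v - 25)^2/1000 + (v - 25)/10 + 5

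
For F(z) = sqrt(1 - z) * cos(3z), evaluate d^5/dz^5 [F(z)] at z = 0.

-5505/32

Write out both Maclaurin series and multiply, keeping only the needed powers.
From the series, [z^5] F = -367/256; multiply by 5! = 120 to get -5505/32.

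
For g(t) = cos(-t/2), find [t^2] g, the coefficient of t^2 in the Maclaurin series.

Differentiate repeatedly and evaluate at the center.
[t^0] = 1;  [t^1] = 0;  [t^2] = -1/8.

-1/8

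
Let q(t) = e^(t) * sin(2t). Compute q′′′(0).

-2

Take the Cauchy product of the two expansions.
The coefficient of t^3 in the expansion is -1/3, so q′′′(0) = 3! * (-1/3) = -2.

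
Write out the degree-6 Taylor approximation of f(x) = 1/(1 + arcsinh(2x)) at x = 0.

Let u equal the inner series; expand the outer function in u and truncate.
f(0) = 1
f′(0) = -2
f′′(0) = 8
f′′′(0) = -40
f^(4)(0) = 256
f^(5)(0) = -2208
f^(6)(0) = 23552
The Taylor polynomial is Σ f^(k)(0)/k! · x^k.

1472*x^6/45 - 92*x^5/5 + 32*x^4/3 - 20*x^3/3 + 4*x^2 - 2*x + 1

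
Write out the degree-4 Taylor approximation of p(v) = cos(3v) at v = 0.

p(0) = 1
p′(0) = 0
p′′(0) = -9
p′′′(0) = 0
p^(4)(0) = 81
Then c_k = p^(k)(0)/k! gives each Taylor coefficient.

27*v^4/8 - 9*v^2/2 + 1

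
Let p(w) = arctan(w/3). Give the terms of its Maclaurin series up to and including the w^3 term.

-w^3/81 + w/3

Differentiate repeatedly and evaluate at the center.
p(0) = 0
p′(0) = 1/3
p′′(0) = 0
p′′′(0) = -2/27
The Taylor polynomial is Σ p^(k)(0)/k! · w^k.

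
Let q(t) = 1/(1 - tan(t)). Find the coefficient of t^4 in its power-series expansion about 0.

Plug the Maclaurin series of the inner function into that of the outer and collect terms.
So c_4 = q^(4)(0)/4! = 5/3.

5/3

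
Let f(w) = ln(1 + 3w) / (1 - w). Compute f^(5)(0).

Expand each factor separately, then convolve coefficients.
The coefficient of w^5 in the expansion is 717/20, so f^(5)(0) = 5! * (717/20) = 4302.

4302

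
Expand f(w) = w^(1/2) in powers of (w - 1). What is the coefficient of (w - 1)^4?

-5/128

f(1) = 1
f′(1) = 1/2
f′′(1) = -1/4
f′′′(1) = 3/8
f^(4)(1) = -15/16
So c_4 = f^(4)(1)/4! = -5/128.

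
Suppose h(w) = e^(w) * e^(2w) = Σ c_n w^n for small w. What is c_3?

Write out both Maclaurin series and multiply, keeping only the needed powers.
h(0) = 1
h′(0) = 3
h′′(0) = 9
h′′′(0) = 27
So c_3 = h′′′(0)/3! = 9/2.

9/2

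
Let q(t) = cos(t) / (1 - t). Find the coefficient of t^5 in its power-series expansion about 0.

13/24

Take the Cauchy product of the two expansions.
q(0) = 1
q′(0) = 1
q′′(0) = 1
q′′′(0) = 3
q^(4)(0) = 13
q^(5)(0) = 65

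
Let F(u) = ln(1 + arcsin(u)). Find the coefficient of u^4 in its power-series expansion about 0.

-5/12

Substitute the inner expansion into the outer series and collect powers.
F(0) = 0
F′(0) = 1
F′′(0) = -1
F′′′(0) = 3
F^(4)(0) = -10
Dividing each by k! gives the coefficients c_0, ..., c_4.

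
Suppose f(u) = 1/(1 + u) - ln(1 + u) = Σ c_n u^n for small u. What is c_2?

3/2

Combine the two series term by term.
[u^0] = 1;  [u^1] = -2;  [u^2] = 3/2.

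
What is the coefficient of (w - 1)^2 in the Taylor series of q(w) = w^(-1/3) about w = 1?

2/9

q(1) = 1
q′(1) = -1/3
q′′(1) = 4/9
So c_2 = q′′(1)/2! = 2/9.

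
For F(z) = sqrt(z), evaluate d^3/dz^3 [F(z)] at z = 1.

3/8

The coefficient of (z - 1)^3 in the expansion is 1/16, so F′′′(1) = 3! * (1/16) = 3/8.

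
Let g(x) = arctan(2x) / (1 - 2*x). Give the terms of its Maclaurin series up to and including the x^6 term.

Use 1/(1 - r) = Σ r^k on the denominator, then take the Cauchy product.
g(0) = 0
g′(0) = 2
g′′(0) = 8
g′′′(0) = 32
g^(4)(0) = 256
g^(5)(0) = 3328
g^(6)(0) = 39936
The Taylor polynomial is Σ g^(k)(0)/k! · x^k.

832*x^6/15 + 416*x^5/15 + 32*x^4/3 + 16*x^3/3 + 4*x^2 + 2*x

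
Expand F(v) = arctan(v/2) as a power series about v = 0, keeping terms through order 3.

F(0) = 0
F′(0) = 1/2
F′′(0) = 0
F′′′(0) = -1/4

-v^3/24 + v/2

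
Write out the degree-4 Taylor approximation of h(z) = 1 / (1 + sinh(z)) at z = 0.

4*z^4/3 - 7*z^3/6 + z^2 - z + 1

Expand as Σ (-1)^k u^k with u equal to the inner function's series.
h(0) = 1
h′(0) = -1
h′′(0) = 2
h′′′(0) = -7
h^(4)(0) = 32
Dividing each by k! gives the coefficients c_0, ..., c_4.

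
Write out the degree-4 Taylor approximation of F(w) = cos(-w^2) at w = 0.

1 - w^4/2

F(0) = 1
F′(0) = 0
F′′(0) = 0
F′′′(0) = 0
F^(4)(0) = -12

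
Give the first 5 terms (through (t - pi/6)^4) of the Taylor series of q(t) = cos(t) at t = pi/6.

sqrt(3)*(t - pi/6)^4/48 + (t - pi/6)^3/12 - sqrt(3)*(t - pi/6)^2/4 - (t - pi/6)/2 + sqrt(3)/2

Compute the successive derivatives at the expansion point and divide by k!.
q(pi/6) = sqrt(3)/2
q′(pi/6) = -1/2
q′′(pi/6) = -sqrt(3)/2
q′′′(pi/6) = 1/2
q^(4)(pi/6) = sqrt(3)/2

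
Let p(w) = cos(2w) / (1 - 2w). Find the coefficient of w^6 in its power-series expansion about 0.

Multiply the two series term by term and collect like powers.

1556/45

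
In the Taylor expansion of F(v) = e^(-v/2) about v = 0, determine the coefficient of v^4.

1/384

[v^0] = 1;  [v^1] = -1/2;  [v^2] = 1/8;  [v^3] = -1/48;  [v^4] = 1/384.
So c_4 = F^(4)(0)/4! = 1/384.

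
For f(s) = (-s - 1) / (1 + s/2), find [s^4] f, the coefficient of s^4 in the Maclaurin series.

1/16

Distribute the polynomial across the series and collect like powers.
f(0) = -1
f′(0) = -1/2
f′′(0) = 1/2
f′′′(0) = -3/4
f^(4)(0) = 3/2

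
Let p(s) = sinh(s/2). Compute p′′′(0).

The coefficient of s^3 in the expansion is 1/48, so p′′′(0) = 3! * (1/48) = 1/8.

1/8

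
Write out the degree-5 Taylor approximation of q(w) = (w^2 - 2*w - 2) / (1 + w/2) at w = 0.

-3*w^5/16 + 3*w^4/8 - 3*w^3/4 + 3*w^2/2 - w - 2

Shift and add copies of the series according to the polynomial's terms.
q(0) = -2
q′(0) = -1
q′′(0) = 3
q′′′(0) = -9/2
q^(4)(0) = 9
q^(5)(0) = -45/2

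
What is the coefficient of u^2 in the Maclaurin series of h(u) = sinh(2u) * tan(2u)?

4

Multiply the two series term by term and collect like powers.
h(0) = 0
h′(0) = 0
h′′(0) = 8
So c_2 = h′′(0)/2! = 4.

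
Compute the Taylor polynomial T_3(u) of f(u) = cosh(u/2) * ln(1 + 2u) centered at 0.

35*u^3/12 - 2*u^2 + 2*u

Take the Cauchy product of the two expansions.
f(0) = 0
f′(0) = 2
f′′(0) = -4
f′′′(0) = 35/2
Then c_k = f^(k)(0)/k! gives each Taylor coefficient.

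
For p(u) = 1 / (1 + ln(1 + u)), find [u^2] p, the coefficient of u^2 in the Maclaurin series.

3/2

Expand as Σ (-1)^k u^k with u equal to the inner function's series.
[u^0] = 1;  [u^1] = -1;  [u^2] = 3/2.
So c_2 = p′′(0)/2! = 3/2.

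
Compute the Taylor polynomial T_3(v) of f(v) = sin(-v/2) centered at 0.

f(0) = 0
f′(0) = -1/2
f′′(0) = 0
f′′′(0) = 1/8
The Taylor polynomial is Σ f^(k)(0)/k! · v^k.

v^3/48 - v/2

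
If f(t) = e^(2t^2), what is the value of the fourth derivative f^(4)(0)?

48

Apply the Taylor formula c_k = f^(k)(a)/k!.
From the series, [t^4] f = 2; multiply by 4! = 24 to get 48.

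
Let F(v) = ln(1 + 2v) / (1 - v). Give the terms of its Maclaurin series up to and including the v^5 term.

Multiply the two series term by term and collect like powers.

76*v^5/15 - 4*v^4/3 + 8*v^3/3 + 2*v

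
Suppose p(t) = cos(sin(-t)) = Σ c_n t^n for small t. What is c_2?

-1/2

Compose series: expand the inner function first, then feed it into the outer expansion.
p(0) = 1
p′(0) = 0
p′′(0) = -1
So c_2 = p′′(0)/2! = -1/2.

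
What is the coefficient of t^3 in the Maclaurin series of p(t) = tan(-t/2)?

-1/24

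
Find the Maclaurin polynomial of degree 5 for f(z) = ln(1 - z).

[z^0] = 0;  [z^1] = -1;  [z^2] = -1/2;  [z^3] = -1/3;  [z^4] = -1/4;  [z^5] = -1/5.

-z^5/5 - z^4/4 - z^3/3 - z^2/2 - z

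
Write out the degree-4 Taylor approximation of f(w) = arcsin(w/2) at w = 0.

w^3/48 + w/2

Differentiate repeatedly and evaluate at the center.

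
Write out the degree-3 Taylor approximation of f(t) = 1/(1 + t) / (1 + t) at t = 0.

Expand each factor separately, then convolve coefficients.

-4*t^3 + 3*t^2 - 2*t + 1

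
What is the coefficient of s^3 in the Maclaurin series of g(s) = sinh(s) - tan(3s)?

-53/6

Add the two expansions coefficient-wise.
So c_3 = g′′′(0)/3! = -53/6.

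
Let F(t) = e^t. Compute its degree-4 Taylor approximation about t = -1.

(t + 1)^4*e^(-1)/24 + (t + 1)^3*e^(-1)/6 + (t + 1)^2*e^(-1)/2 + (t + 1)*e^(-1) + e^(-1)

Apply the Taylor formula c_k = f^(k)(a)/k!.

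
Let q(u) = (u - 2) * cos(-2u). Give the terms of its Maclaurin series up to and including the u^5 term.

2*u^5/3 - 4*u^4/3 - 2*u^3 + 4*u^2 + u - 2

Distribute the polynomial across the series and collect like powers.
q(0) = -2
q′(0) = 1
q′′(0) = 8
q′′′(0) = -12
q^(4)(0) = -32
q^(5)(0) = 80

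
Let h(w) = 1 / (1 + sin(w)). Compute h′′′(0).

-5

Expand as Σ (-1)^k u^k with u equal to the inner function's series.
The coefficient of w^3 in the expansion is -5/6, so h′′′(0) = 3! * (-5/6) = -5.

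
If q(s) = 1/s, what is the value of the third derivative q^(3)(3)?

-2/27

From the series, [(s - 3)^3] q = -1/81; multiply by 3! = 6 to get -2/27.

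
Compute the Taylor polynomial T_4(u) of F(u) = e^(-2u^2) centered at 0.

[u^0] = 1;  [u^1] = 0;  [u^2] = -2;  [u^3] = 0;  [u^4] = 2.

2*u^4 - 2*u^2 + 1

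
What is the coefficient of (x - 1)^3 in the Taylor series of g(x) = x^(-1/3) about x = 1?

-14/81

c_3 = g′′′(1)/3! = -14/81.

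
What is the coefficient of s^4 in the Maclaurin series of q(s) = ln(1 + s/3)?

-1/324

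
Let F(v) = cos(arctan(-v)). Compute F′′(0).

Substitute the inner expansion into the outer series and collect powers.
From the series, [v^2] F = -1/2; multiply by 2! = 2 to get -1.

-1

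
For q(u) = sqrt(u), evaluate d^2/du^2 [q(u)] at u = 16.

-1/256

From the series, [(u - 16)^2] q = -1/512; multiply by 2! = 2 to get -1/256.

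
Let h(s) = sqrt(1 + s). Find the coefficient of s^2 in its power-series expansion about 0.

h(0) = 1
h′(0) = 1/2
h′′(0) = -1/4
The Taylor polynomial is Σ h^(k)(0)/k! · s^k.

-1/8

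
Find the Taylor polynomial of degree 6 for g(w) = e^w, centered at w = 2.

[(w - 2)^0] = e^(2);  [(w - 2)^1] = e^(2);  [(w - 2)^2] = e^(2)/2;  [(w - 2)^3] = e^(2)/6;  [(w - 2)^4] = e^(2)/24;  [(w - 2)^5] = e^(2)/120;  [(w - 2)^6] = e^(2)/720.

(w - 2)^6*e^(2)/720 + (w - 2)^5*e^(2)/120 + (w - 2)^4*e^(2)/24 + (w - 2)^3*e^(2)/6 + (w - 2)^2*e^(2)/2 + (w - 2)*e^(2) + e^(2)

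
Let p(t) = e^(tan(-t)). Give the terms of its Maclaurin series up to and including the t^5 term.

-37*t^5/120 + 3*t^4/8 - t^3/2 + t^2/2 - t + 1

Plug the Maclaurin series of the inner function into that of the outer and collect terms.
p(0) = 1
p′(0) = -1
p′′(0) = 1
p′′′(0) = -3
p^(4)(0) = 9
p^(5)(0) = -37
Dividing each by k! gives the coefficients c_0, ..., c_5.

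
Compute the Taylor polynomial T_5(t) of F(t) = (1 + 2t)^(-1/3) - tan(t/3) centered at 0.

Expand each term separately and add.
[t^0] = 1;  [t^1] = -1;  [t^2] = 8/9;  [t^3] = -113/81;  [t^4] = 560/243;  [t^5] = -1618/405.

-1618*t^5/405 + 560*t^4/243 - 113*t^3/81 + 8*t^2/9 - t + 1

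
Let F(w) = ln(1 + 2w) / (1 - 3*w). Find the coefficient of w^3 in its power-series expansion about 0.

44/3

Multiply the numerator's expansion by the denominator's geometric series.
F(0) = 0
F′(0) = 2
F′′(0) = 8
F′′′(0) = 88
Dividing each by k! gives the coefficients c_0, ..., c_3.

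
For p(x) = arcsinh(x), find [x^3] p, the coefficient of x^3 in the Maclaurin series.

-1/6

Differentiate repeatedly and evaluate at the center.
p(0) = 0
p′(0) = 1
p′′(0) = 0
p′′′(0) = -1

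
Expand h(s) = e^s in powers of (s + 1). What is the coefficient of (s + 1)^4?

e^(-1)/24

[(s + 1)^0] = e^(-1);  [(s + 1)^1] = e^(-1);  [(s + 1)^2] = e^(-1)/2;  [(s + 1)^3] = e^(-1)/6;  [(s + 1)^4] = e^(-1)/24.
So c_4 = h^(4)(-1)/4! = e^(-1)/24.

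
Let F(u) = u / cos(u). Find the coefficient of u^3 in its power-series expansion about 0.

Invert the denominator's series and multiply.
F(0) = 0
F′(0) = 1
F′′(0) = 0
F′′′(0) = 3
Then c_k = F^(k)(0)/k! gives each Taylor coefficient.

1/2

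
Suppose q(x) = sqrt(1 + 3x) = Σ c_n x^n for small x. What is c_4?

q(0) = 1
q′(0) = 3/2
q′′(0) = -9/4
q′′′(0) = 81/8
q^(4)(0) = -1215/16
So c_4 = q^(4)(0)/4! = -405/128.

-405/128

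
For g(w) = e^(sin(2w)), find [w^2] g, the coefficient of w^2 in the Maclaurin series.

2

Plug the Maclaurin series of the inner function into that of the outer and collect terms.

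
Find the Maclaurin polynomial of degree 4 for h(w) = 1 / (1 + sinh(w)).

4*w^4/3 - 7*w^3/6 + w^2 - w + 1

Expand as Σ (-1)^k u^k with u equal to the inner function's series.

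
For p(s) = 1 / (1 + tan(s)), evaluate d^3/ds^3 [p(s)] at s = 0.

-8

Use the geometric series for the reciprocal, then substitute.
The coefficient of s^3 in the expansion is -4/3, so p′′′(0) = 3! * (-4/3) = -8.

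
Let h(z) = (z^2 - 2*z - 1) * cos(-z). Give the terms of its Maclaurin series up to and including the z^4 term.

-13*z^4/24 + z^3 + 3*z^2/2 - 2*z - 1

Shift and add copies of the series according to the polynomial's terms.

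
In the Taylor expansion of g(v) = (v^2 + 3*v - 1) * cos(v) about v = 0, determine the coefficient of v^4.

-13/24

Multiply each power in the prefactor through the base expansion.
g(0) = -1
g′(0) = 3
g′′(0) = 3
g′′′(0) = -9
g^(4)(0) = -13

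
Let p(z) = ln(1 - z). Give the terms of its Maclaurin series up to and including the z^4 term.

[z^0] = 0;  [z^1] = -1;  [z^2] = -1/2;  [z^3] = -1/3;  [z^4] = -1/4.

-z^4/4 - z^3/3 - z^2/2 - z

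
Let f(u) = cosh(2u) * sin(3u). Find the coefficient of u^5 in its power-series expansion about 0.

-199/40

Expand each factor separately, then convolve coefficients.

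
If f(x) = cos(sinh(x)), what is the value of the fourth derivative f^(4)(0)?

-3

Substitute the inner expansion into the outer series and collect powers.
From the series, [x^4] f = -1/8; multiply by 4! = 24 to get -3.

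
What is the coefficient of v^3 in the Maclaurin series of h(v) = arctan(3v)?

-9

[v^0] = 0;  [v^1] = 3;  [v^2] = 0;  [v^3] = -9.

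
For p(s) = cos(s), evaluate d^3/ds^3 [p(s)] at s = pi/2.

1

From the series, [(s - pi/2)^3] p = 1/6; multiply by 3! = 6 to get 1.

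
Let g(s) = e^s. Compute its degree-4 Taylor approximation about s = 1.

e*(s - 1)^4/24 + e*(s - 1)^3/6 + e*(s - 1)^2/2 + e*(s - 1) + e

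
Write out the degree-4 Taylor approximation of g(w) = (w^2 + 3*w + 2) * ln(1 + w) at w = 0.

Multiply each power in the prefactor through the base expansion.
g(0) = 0
g′(0) = 2
g′′(0) = 4
g′′′(0) = 1
g^(4)(0) = 0

w^3/6 + 2*w^2 + 2*w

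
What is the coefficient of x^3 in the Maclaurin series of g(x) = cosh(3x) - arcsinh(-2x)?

-4/3

Expand each term separately and add.
g(0) = 1
g′(0) = 2
g′′(0) = 9
g′′′(0) = -8
Dividing each by k! gives the coefficients c_0, ..., c_3.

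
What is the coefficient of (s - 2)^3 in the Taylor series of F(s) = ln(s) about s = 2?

[(s - 2)^0] = ln(2);  [(s - 2)^1] = 1/2;  [(s - 2)^2] = -1/8;  [(s - 2)^3] = 1/24.

1/24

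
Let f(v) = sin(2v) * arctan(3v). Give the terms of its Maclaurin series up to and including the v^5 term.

Expand each factor separately, then convolve coefficients.
f(0) = 0
f′(0) = 0
f′′(0) = 12
f′′′(0) = 0
f^(4)(0) = -528
f^(5)(0) = 0
The Taylor polynomial is Σ f^(k)(0)/k! · v^k.

-22*v^4 + 6*v^2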